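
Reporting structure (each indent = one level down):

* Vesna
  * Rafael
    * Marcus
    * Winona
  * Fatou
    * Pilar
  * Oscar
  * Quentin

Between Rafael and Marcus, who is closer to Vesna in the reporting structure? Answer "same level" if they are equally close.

Rafael is 1 level below Vesna; Marcus is 2. Rafael is higher.

Rafael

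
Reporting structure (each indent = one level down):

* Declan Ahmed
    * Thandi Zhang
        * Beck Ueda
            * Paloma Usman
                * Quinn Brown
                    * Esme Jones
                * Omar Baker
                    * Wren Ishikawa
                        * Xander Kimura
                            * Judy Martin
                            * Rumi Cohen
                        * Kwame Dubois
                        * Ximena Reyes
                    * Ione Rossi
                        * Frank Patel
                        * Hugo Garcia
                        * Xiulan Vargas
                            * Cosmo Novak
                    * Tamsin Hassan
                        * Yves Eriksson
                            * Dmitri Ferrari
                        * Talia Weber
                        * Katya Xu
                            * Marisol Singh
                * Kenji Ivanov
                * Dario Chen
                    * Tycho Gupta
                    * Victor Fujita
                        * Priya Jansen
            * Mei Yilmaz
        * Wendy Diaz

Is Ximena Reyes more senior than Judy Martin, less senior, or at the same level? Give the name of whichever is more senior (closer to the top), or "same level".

Ximena Reyes is 6 levels below Declan Ahmed; Judy Martin is 7. Ximena Reyes is higher.

Ximena Reyes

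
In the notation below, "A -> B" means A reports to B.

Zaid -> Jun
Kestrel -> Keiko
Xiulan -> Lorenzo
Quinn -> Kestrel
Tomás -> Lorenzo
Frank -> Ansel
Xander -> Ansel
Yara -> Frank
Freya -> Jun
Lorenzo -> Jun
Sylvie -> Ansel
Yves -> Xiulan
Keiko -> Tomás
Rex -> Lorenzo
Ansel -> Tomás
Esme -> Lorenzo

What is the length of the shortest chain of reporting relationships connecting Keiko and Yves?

4

Keiko is 2 levels below Lorenzo, and Yves is 2 levels below Lorenzo (their lowest common manager). The shortest path runs up from Keiko to Lorenzo and back down to Yves: 2 + 2 = 4 links.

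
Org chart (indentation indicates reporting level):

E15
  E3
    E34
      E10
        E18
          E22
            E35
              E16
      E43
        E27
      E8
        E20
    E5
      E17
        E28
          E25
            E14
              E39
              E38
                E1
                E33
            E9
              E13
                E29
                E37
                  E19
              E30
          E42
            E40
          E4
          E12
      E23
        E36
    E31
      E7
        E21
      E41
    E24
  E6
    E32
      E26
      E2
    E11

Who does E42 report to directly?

E42 reports directly to E28.

E28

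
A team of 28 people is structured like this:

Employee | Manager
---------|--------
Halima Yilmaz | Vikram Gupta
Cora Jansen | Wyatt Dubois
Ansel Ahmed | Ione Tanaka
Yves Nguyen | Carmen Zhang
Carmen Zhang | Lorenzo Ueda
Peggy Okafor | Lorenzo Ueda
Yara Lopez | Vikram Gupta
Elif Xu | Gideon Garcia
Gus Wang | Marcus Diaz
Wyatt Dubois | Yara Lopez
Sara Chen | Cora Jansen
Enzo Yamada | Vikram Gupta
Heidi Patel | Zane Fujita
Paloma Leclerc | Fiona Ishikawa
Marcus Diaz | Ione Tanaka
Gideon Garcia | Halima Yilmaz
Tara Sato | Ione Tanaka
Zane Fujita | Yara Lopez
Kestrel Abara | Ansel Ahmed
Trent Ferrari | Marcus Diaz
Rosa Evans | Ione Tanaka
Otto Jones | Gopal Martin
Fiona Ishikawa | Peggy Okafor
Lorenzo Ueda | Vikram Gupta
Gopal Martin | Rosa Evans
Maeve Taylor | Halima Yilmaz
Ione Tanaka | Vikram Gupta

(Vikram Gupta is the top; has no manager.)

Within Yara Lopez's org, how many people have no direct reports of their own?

The people in Yara Lopez's organization with no one reporting to them are Heidi Patel, Sara Chen. That is 2.

2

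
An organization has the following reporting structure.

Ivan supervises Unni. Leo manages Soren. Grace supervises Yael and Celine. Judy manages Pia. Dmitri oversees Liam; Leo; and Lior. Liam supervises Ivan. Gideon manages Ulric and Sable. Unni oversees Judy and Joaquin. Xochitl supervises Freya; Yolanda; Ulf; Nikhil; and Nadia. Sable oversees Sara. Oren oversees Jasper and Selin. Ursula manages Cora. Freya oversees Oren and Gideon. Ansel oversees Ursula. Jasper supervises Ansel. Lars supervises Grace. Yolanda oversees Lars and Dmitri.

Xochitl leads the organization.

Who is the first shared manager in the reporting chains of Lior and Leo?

Lior's chain of managers is Dmitri, Yolanda, Xochitl. Leo's chain of managers is Dmitri, Yolanda, Xochitl. The first manager that appears in both chains is Dmitri.

Dmitri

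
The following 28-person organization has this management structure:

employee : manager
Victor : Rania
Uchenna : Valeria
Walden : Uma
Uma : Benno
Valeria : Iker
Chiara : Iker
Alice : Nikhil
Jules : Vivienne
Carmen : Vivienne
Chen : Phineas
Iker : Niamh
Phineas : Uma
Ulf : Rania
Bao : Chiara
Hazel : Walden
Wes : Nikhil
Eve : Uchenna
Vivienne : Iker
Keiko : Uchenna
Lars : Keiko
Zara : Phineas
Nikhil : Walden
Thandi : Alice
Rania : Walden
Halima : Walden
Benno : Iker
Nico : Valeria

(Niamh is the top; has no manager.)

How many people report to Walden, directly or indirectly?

9

Walden directly manages Rania, Nikhil, Halima, Hazel. Under Rania: Victor, Ulf (2). Under Nikhil: Wes, Alice, Thandi (3). Halima has no reports. Hazel has no reports. So Walden's organization is 4 direct reports plus everyone under them: 3 + 4 + 1 + 1 = 9.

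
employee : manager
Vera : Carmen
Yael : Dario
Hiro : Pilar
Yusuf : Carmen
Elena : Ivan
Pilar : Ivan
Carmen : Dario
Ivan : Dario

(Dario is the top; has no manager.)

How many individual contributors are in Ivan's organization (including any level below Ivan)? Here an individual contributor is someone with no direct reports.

2

The people in Ivan's organization with no one reporting to them are Elena, Hiro. That is 2.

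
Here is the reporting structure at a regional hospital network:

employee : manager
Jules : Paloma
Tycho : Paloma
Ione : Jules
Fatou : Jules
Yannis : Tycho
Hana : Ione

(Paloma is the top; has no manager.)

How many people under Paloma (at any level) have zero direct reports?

3

The people in Paloma's organization with no one reporting to them are Yannis, Fatou, Hana. That is 3.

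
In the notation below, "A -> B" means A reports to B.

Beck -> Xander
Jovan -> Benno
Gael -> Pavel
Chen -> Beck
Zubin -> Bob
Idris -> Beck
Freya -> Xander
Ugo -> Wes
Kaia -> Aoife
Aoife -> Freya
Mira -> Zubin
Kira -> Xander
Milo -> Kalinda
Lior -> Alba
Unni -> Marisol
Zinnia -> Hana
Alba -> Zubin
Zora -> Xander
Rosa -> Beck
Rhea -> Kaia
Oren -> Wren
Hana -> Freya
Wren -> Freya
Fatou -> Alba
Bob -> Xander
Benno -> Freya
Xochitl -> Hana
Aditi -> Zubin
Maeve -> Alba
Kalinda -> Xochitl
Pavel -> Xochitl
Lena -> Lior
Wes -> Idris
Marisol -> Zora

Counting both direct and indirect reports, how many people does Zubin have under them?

Zubin directly manages Alba, Mira, Aditi. Under Alba: Lior, Lena, Maeve, Fatou (4). Mira has no reports. Aditi has no reports. So Zubin's organization is 3 direct reports plus everyone under them: 5 + 1 + 1 = 7.

7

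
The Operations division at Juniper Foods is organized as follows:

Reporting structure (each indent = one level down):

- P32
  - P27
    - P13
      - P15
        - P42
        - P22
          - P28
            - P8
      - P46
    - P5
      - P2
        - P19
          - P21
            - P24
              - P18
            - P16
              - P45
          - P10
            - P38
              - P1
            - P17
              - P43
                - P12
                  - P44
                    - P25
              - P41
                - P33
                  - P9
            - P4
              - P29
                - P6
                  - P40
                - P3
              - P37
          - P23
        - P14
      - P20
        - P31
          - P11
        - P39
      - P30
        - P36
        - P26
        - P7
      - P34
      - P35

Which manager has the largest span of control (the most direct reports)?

Direct-report counts: P32 has 1; P27 has 2; P5 has 5; P30 has 3; P20 has 2; P31 has 1; P2 has 2; P19 has 3; P10 has 3; P4 has 2; P29 has 2; P6 has 1; P17 has 2; P41 has 1; P33 has 1; P43 has 1; P12 has 1; P44 has 1; P38 has 1; P21 has 2; P16 has 1; P24 has 1; P13 has 2; P15 has 2; P22 has 1; P28 has 1. The largest is 5, held by P5.

P5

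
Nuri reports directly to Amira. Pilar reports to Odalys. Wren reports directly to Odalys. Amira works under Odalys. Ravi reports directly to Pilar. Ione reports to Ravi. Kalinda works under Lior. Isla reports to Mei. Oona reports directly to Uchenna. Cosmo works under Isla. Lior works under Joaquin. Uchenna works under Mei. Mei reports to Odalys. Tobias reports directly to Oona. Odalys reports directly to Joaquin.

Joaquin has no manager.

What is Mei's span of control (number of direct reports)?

Mei directly manages Uchenna, Isla. That is 2 direct reports.

2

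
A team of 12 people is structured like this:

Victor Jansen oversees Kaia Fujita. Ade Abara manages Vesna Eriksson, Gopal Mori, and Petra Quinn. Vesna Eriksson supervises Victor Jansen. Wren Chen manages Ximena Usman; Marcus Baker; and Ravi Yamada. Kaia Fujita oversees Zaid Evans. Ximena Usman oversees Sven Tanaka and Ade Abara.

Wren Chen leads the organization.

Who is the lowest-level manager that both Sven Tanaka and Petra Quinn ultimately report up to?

Sven Tanaka's chain of managers is Ximena Usman, Wren Chen. Petra Quinn's chain of managers is Ade Abara, Ximena Usman, Wren Chen. The first manager that appears in both chains is Ximena Usman.

Ximena Usman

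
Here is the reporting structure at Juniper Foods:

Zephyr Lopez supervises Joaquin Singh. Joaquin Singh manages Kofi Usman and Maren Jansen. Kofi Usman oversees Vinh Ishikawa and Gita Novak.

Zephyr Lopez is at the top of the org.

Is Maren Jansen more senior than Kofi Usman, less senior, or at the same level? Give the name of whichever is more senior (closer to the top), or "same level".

same level

Both Maren Jansen and Kofi Usman are 2 levels below Zephyr Lopez.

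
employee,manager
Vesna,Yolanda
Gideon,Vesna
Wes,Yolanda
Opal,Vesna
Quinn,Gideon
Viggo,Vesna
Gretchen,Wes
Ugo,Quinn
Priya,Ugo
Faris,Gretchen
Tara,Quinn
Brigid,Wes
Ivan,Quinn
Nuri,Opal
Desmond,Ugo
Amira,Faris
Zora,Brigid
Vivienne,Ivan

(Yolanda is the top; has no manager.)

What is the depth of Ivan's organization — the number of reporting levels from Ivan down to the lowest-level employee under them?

The longest chain under Ivan runs Ivan → Vivienne, which is 1 level below Ivan.

1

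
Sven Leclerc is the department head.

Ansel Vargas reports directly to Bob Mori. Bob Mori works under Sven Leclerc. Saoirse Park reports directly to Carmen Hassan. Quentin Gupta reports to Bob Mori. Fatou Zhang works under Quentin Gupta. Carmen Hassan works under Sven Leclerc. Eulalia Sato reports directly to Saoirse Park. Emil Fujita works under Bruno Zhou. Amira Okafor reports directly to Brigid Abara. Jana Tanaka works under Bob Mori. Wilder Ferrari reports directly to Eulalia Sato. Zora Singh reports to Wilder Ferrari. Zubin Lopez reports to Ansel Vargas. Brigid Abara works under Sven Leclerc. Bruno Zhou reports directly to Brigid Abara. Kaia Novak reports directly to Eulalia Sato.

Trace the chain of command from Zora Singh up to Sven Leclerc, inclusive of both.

Zora Singh -> Wilder Ferrari -> Eulalia Sato -> Saoirse Park -> Carmen Hassan -> Sven Leclerc

Zora Singh reports to Wilder Ferrari. Wilder Ferrari reports to Eulalia Sato. Eulalia Sato reports to Saoirse Park. Saoirse Park reports to Carmen Hassan. Carmen Hassan reports to Sven Leclerc. Sven Leclerc is at the top.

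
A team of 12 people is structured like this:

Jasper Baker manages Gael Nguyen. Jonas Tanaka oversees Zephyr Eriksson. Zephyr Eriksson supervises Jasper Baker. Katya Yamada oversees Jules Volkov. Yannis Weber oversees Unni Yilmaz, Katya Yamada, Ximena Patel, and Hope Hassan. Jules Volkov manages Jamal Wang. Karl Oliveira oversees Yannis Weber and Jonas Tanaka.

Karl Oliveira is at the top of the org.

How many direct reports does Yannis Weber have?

Yannis Weber directly manages Unni Yilmaz, Katya Yamada, Ximena Patel, Hope Hassan. That is 4 direct reports.

4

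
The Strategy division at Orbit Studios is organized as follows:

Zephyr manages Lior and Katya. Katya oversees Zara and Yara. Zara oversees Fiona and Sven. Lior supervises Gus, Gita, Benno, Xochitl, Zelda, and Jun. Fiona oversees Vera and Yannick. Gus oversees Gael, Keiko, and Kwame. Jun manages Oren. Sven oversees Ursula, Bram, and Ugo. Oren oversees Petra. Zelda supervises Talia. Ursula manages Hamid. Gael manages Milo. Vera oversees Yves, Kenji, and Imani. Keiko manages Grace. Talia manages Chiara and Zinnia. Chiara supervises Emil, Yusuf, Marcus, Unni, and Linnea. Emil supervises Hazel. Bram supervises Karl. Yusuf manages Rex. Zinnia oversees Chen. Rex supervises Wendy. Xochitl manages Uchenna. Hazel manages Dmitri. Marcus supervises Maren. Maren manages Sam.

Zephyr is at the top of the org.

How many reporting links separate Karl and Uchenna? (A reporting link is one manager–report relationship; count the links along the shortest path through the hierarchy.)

8

Karl is 5 levels below Zephyr, and Uchenna is 3 levels below Zephyr (their lowest common manager). The shortest path runs up from Karl to Zephyr and back down to Uchenna: 5 + 3 = 8 links.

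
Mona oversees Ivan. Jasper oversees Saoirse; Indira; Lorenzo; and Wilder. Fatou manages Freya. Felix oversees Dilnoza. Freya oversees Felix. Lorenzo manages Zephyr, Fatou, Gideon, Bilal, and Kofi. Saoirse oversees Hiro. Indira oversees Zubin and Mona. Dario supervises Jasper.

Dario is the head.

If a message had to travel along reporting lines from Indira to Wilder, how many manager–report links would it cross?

Indira is 1 level below Jasper, and Wilder is 1 level below Jasper (their lowest common manager). The shortest path runs up from Indira to Jasper and back down to Wilder: 1 + 1 = 2 links.

2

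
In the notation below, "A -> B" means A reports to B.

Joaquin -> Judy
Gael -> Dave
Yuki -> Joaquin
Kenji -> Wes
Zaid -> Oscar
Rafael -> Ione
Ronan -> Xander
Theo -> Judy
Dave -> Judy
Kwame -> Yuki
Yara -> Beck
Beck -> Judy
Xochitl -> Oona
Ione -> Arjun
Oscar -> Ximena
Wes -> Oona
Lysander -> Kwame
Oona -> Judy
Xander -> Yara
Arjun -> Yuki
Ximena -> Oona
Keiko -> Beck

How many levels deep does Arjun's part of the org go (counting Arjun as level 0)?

2

The longest chain under Arjun runs Arjun → Ione → Rafael, which is 2 levels below Arjun.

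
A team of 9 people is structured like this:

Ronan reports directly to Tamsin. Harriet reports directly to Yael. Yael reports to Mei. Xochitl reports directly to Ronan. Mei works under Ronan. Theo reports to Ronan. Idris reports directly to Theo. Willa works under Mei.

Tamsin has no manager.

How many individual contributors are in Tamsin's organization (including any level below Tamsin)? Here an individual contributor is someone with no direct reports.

4

The people in Tamsin's organization with no one reporting to them are Xochitl, Harriet, Willa, Idris. That is 4.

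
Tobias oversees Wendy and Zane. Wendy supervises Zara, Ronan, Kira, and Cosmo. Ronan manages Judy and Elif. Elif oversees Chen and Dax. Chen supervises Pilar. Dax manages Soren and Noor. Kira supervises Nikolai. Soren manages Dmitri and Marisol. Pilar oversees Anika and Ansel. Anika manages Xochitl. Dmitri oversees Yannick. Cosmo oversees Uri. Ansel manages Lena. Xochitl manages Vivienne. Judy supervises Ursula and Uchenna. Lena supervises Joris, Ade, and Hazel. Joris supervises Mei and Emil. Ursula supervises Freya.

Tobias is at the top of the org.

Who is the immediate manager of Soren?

Soren reports directly to Dax.

Dax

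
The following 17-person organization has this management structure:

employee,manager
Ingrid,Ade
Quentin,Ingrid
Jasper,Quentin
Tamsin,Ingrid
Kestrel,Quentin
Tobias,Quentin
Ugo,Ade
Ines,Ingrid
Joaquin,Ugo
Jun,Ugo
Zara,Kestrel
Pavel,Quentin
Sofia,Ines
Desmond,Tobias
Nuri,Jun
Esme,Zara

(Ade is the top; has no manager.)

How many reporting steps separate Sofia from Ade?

Chain from Sofia up to Ade: Sofia → Ines → Ingrid → Ade. That is 3 steps up, so Sofia is 3 levels below Ade.

3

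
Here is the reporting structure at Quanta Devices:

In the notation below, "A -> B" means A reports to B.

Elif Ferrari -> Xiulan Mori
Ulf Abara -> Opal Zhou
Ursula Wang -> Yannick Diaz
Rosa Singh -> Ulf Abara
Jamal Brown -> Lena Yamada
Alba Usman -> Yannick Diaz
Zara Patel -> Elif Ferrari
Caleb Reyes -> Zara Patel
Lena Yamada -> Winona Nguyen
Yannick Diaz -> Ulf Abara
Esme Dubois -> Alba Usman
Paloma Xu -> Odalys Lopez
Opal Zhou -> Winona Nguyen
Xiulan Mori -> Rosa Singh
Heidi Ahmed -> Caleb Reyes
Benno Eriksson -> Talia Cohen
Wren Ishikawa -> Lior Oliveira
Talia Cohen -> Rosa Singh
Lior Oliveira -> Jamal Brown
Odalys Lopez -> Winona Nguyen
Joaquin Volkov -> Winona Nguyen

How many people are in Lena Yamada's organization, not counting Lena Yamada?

Lena Yamada directly manages Jamal Brown. Under Jamal Brown: Lior Oliveira, Wren Ishikawa (2). That's 3 in total.

3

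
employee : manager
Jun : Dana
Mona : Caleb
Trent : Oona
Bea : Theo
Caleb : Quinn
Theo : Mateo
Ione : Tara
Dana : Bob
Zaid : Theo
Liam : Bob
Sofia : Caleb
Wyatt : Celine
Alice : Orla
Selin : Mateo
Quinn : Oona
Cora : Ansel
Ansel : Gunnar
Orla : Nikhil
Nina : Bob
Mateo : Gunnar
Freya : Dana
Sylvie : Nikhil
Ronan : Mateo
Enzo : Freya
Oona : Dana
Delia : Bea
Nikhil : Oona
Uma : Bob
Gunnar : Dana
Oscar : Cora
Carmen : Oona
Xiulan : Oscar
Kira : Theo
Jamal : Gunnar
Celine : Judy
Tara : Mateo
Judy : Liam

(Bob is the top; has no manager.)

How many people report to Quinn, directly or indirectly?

3

Quinn directly manages Caleb. Under Caleb: Mona, Sofia (2). That's 3 in total.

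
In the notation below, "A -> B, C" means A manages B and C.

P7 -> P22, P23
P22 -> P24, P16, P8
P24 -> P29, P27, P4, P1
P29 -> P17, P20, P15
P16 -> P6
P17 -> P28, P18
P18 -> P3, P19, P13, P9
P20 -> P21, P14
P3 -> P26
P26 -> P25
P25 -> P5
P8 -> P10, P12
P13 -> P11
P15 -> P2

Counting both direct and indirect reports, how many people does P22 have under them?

P22 directly manages P24, P16, P8. Under P24: P1, P4, P27, P29, P15, P2, P20, P14, P21, P17, P18, P9, P13, P11, P19, P3, P26, P25, P5, P28 (20). Under P16: P6 (1). Under P8: P12, P10 (2). So P22's organization is 3 direct reports plus everyone under them: 21 + 2 + 3 = 26.

26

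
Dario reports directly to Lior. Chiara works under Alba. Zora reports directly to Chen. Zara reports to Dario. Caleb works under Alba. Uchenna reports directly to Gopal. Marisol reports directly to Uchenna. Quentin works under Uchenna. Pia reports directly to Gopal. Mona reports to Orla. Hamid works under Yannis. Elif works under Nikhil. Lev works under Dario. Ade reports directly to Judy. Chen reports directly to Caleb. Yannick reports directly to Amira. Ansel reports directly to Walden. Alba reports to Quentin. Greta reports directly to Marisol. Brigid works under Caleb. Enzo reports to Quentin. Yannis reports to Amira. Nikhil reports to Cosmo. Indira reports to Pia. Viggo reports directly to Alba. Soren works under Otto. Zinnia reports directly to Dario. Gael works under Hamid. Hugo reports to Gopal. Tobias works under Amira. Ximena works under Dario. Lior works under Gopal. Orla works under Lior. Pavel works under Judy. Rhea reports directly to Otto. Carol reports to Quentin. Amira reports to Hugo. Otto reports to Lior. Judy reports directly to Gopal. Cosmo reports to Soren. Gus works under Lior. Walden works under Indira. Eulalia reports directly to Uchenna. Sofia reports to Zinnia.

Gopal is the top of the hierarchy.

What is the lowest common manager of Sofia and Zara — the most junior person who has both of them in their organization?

Sofia's chain of managers is Zinnia, Dario, Lior, Gopal. Zara's chain of managers is Dario, Lior, Gopal. The first manager that appears in both chains is Dario.

Dario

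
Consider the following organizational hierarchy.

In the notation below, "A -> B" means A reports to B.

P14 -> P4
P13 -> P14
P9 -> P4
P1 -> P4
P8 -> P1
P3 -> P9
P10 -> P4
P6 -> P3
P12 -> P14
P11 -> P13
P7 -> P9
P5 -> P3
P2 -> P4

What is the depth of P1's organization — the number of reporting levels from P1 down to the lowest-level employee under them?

1

The longest chain under P1 runs P1 → P8, which is 1 level below P1.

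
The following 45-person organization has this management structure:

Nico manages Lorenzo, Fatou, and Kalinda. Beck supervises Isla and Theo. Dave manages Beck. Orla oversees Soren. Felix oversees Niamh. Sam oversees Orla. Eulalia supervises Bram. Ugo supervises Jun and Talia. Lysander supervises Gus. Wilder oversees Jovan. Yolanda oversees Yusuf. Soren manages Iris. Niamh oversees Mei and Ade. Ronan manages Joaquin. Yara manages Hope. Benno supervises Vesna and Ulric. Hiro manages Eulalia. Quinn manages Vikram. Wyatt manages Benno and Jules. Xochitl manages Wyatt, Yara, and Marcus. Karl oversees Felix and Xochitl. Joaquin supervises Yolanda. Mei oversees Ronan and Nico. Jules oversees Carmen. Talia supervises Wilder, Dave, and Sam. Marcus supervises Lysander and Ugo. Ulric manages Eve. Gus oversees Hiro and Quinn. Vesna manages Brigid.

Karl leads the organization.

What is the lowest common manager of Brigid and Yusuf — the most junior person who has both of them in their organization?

Brigid's chain of managers is Vesna, Benno, Wyatt, Xochitl, Karl. Yusuf's chain of managers is Yolanda, Joaquin, Ronan, Mei, Niamh, Felix, Karl. The first manager that appears in both chains is Karl.

Karl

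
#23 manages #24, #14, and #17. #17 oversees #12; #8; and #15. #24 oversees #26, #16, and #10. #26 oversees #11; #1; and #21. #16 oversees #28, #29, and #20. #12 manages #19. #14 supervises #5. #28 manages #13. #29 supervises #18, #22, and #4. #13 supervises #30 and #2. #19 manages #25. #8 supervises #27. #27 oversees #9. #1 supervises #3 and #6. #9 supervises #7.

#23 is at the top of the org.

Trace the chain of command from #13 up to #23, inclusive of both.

#13 -> #28 -> #16 -> #24 -> #23

#13 reports to #28. #28 reports to #16. #16 reports to #24. #24 reports to #23. #23 is at the top.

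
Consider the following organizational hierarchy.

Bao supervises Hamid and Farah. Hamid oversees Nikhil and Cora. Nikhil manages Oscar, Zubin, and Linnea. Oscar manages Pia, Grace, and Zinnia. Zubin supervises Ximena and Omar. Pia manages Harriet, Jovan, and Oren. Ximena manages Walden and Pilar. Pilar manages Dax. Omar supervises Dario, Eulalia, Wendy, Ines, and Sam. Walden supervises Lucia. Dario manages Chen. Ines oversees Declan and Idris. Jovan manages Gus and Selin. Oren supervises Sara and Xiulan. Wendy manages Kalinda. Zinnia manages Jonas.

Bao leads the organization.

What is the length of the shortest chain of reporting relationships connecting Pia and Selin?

2

Selin is in Pia's organization: the chain from Selin up to Pia is Selin → Jovan → Pia, which is 2 links.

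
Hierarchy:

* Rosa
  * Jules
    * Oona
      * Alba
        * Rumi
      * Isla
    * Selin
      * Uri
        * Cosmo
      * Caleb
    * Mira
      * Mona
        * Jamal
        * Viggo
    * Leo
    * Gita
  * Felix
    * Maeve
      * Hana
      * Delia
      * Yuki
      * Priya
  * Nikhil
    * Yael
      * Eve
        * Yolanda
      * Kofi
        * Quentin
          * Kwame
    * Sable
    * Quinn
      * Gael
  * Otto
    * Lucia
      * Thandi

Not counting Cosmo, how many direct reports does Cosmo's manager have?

Cosmo reports to Uri, and Uri has no other direct reports. Cosmo has 0 peers.

0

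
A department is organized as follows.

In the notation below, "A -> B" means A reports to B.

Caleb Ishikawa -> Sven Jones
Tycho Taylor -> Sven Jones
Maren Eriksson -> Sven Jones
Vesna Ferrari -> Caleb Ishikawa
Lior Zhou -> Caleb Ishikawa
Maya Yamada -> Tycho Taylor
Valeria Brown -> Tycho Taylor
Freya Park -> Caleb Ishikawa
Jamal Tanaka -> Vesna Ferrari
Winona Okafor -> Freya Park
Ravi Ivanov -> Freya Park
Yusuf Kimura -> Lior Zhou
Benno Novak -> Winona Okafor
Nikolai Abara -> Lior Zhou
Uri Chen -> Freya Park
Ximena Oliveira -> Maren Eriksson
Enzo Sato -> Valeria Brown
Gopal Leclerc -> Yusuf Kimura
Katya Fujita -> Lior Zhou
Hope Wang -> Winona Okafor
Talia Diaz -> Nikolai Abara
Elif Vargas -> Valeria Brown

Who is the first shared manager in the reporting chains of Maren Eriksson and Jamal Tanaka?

Maren Eriksson's chain of managers is Sven Jones. Jamal Tanaka's chain of managers is Vesna Ferrari, Caleb Ishikawa, Sven Jones. The first manager that appears in both chains is Sven Jones.

Sven Jones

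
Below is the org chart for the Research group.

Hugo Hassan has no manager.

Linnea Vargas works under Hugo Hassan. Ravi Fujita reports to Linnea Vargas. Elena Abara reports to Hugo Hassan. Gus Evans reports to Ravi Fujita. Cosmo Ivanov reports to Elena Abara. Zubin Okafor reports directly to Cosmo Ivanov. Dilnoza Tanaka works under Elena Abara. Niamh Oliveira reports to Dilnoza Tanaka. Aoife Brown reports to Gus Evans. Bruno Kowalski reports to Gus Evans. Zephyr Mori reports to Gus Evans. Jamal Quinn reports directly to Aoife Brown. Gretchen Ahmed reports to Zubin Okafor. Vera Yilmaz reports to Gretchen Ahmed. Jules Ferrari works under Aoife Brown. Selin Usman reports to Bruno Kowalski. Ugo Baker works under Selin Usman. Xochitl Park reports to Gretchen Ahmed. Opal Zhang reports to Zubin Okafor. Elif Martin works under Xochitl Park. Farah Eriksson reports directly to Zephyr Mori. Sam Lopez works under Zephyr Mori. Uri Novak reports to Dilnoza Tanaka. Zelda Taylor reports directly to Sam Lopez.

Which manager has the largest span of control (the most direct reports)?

Direct-report counts: Hugo Hassan has 2; Elena Abara has 2; Dilnoza Tanaka has 2; Cosmo Ivanov has 1; Zubin Okafor has 2; Gretchen Ahmed has 2; Xochitl Park has 1; Linnea Vargas has 1; Ravi Fujita has 1; Gus Evans has 3; Zephyr Mori has 2; Sam Lopez has 1; Bruno Kowalski has 1; Selin Usman has 1; Aoife Brown has 2. The largest is 3, held by Gus Evans.

Gus Evans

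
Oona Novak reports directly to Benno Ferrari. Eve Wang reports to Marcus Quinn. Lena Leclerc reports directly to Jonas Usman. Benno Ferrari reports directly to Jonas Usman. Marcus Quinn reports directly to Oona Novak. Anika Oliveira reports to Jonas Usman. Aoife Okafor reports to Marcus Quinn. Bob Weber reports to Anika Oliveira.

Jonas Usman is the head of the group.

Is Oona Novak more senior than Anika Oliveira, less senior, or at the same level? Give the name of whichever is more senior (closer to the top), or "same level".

Oona Novak is 2 levels below Jonas Usman; Anika Oliveira is 1. Anika Oliveira is higher.

Anika Oliveira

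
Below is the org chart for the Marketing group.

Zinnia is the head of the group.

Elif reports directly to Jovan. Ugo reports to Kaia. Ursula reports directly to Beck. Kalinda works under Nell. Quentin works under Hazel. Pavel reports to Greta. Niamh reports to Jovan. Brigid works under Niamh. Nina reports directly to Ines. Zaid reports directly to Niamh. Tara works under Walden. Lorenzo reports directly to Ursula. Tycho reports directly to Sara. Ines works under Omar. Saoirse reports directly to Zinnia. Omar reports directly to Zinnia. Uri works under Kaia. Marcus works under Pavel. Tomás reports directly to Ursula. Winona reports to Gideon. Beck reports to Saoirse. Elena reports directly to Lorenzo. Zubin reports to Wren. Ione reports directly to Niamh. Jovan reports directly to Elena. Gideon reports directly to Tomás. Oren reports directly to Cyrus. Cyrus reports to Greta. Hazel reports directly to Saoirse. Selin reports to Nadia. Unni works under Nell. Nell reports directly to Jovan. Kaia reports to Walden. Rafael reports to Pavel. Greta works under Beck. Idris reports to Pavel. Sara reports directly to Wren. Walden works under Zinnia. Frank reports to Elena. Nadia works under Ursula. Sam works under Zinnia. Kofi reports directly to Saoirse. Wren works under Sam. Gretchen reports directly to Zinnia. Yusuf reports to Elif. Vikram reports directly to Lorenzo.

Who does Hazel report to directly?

Hazel reports directly to Saoirse.

Saoirse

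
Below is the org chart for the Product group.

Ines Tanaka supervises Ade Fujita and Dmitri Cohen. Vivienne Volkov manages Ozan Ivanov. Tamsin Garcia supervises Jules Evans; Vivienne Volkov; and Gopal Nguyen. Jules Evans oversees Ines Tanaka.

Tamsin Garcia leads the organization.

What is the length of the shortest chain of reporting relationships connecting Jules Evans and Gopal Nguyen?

2

Jules Evans is 1 level below Tamsin Garcia, and Gopal Nguyen is 1 level below Tamsin Garcia (their lowest common manager). The shortest path runs up from Jules Evans to Tamsin Garcia and back down to Gopal Nguyen: 1 + 1 = 2 links.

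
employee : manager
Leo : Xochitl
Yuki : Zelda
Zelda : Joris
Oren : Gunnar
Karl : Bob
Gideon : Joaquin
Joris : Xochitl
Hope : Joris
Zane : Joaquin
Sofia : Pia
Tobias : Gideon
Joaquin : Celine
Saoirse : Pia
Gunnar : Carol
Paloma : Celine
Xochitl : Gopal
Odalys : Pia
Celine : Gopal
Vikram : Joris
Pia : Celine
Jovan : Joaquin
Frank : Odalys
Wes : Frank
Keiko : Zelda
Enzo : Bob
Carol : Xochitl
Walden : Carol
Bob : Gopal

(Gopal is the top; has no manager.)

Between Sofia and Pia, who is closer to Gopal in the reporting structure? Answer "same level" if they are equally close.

Sofia is 3 levels below Gopal; Pia is 2. Pia is higher.

Pia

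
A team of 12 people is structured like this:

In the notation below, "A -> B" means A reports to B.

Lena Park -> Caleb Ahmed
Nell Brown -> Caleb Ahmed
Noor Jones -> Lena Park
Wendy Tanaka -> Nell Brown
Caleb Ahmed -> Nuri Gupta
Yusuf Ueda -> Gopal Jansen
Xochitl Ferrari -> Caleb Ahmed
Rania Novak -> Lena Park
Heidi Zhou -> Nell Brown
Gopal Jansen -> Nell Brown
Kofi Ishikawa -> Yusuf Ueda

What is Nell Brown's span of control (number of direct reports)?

Nell Brown directly manages Gopal Jansen, Heidi Zhou, Wendy Tanaka. That is 3 direct reports.

3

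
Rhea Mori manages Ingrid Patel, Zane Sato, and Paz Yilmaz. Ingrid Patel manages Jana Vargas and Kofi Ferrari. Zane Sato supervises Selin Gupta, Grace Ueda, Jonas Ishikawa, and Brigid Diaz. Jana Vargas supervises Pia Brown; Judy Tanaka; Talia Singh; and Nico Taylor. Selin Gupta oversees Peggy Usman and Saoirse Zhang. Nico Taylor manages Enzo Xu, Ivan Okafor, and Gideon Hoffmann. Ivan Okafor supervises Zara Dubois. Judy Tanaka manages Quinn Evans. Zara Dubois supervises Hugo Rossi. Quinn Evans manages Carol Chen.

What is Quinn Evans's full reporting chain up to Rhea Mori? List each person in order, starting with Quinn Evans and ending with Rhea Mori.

Quinn Evans reports to Judy Tanaka. Judy Tanaka reports to Jana Vargas. Jana Vargas reports to Ingrid Patel. Ingrid Patel reports to Rhea Mori. Rhea Mori is at the top.

Quinn Evans -> Judy Tanaka -> Jana Vargas -> Ingrid Patel -> Rhea Mori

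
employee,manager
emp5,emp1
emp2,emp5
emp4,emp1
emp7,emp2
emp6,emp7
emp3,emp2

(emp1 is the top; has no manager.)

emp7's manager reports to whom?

emp5

emp7 reports to emp2, and emp2 reports to emp5. So emp7's skip-level manager is emp5.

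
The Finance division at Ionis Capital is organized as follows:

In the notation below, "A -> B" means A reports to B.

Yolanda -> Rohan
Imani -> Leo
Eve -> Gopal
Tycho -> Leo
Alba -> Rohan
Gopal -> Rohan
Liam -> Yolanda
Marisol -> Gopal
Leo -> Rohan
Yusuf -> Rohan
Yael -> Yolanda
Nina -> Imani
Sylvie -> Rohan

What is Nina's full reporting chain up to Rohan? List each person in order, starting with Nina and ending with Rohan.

Nina reports to Imani. Imani reports to Leo. Leo reports to Rohan. Rohan is at the top.

Nina -> Imani -> Leo -> Rohan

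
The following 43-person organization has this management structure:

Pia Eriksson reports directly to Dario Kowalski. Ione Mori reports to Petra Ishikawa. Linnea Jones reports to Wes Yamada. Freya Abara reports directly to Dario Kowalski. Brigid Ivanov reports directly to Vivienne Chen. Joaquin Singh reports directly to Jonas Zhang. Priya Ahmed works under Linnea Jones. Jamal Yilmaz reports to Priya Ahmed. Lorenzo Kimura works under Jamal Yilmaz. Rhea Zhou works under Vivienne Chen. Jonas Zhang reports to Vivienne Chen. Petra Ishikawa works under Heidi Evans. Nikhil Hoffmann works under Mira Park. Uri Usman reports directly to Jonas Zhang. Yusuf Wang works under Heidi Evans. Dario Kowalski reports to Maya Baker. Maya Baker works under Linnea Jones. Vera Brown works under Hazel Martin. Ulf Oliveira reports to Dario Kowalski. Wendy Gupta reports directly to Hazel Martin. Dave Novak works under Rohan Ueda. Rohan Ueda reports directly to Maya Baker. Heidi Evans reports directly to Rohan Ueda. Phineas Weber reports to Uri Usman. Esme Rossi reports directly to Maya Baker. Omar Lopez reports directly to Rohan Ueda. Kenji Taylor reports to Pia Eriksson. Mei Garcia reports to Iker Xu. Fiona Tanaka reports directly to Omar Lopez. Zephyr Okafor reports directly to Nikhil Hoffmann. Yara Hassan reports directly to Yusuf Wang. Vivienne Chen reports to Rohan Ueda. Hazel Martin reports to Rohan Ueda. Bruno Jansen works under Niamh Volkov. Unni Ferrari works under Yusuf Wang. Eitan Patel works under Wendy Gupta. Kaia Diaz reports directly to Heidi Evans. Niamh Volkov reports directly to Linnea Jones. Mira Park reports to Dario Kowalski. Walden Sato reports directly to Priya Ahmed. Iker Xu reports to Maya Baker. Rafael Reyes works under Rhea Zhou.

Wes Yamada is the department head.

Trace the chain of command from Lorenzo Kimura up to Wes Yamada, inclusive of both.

Lorenzo Kimura -> Jamal Yilmaz -> Priya Ahmed -> Linnea Jones -> Wes Yamada

Lorenzo Kimura reports to Jamal Yilmaz. Jamal Yilmaz reports to Priya Ahmed. Priya Ahmed reports to Linnea Jones. Linnea Jones reports to Wes Yamada. Wes Yamada is at the top.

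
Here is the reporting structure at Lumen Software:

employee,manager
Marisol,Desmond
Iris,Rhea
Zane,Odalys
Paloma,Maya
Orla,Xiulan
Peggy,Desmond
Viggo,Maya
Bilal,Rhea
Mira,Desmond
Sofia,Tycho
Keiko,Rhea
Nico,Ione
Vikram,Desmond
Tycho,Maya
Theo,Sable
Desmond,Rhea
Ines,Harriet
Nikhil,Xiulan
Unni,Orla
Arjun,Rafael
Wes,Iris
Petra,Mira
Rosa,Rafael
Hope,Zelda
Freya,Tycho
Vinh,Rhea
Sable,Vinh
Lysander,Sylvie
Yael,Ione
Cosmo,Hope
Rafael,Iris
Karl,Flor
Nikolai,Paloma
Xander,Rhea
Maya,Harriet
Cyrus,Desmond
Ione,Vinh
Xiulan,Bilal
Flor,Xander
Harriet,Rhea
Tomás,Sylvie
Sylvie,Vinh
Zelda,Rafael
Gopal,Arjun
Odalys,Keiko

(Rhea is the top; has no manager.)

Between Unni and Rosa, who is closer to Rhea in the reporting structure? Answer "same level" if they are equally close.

Rosa

Unni is 4 levels below Rhea; Rosa is 3. Rosa is higher.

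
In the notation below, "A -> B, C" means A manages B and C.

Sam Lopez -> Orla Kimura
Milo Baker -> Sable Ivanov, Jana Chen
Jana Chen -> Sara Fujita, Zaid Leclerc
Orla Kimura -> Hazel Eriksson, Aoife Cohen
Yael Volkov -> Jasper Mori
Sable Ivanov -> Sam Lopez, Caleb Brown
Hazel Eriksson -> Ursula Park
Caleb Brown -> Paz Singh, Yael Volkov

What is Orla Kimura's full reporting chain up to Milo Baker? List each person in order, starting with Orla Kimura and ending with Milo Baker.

Orla Kimura reports to Sam Lopez. Sam Lopez reports to Sable Ivanov. Sable Ivanov reports to Milo Baker. Milo Baker is at the top.

Orla Kimura -> Sam Lopez -> Sable Ivanov -> Milo Baker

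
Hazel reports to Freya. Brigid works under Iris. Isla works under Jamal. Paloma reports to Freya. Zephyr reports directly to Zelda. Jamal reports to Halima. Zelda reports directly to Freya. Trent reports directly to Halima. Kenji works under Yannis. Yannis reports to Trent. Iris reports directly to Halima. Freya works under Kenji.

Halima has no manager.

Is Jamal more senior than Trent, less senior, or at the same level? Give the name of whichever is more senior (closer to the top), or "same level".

Both Jamal and Trent are 1 level below Halima.

same level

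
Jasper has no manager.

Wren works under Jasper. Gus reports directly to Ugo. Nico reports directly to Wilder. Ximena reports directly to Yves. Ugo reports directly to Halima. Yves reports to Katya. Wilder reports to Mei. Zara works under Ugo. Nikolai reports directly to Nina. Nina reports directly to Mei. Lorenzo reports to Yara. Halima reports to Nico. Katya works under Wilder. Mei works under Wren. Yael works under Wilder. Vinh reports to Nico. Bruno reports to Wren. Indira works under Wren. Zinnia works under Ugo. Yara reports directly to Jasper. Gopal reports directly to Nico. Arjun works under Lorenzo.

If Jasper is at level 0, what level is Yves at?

5

Chain from Yves up to Jasper: Yves → Katya → Wilder → Mei → Wren → Jasper. That is 5 steps up, so Yves is 5 levels below Jasper.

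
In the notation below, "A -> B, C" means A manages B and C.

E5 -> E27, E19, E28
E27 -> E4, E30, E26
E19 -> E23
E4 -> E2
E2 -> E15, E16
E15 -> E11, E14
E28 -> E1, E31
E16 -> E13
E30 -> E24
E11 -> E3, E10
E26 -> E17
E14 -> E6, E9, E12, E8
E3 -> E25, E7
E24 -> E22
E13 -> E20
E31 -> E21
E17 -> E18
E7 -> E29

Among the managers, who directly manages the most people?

E14

Direct-report counts: E5 has 3; E28 has 2; E31 has 1; E19 has 1; E27 has 3; E26 has 1; E17 has 1; E30 has 1; E24 has 1; E4 has 1; E2 has 2; E16 has 1; E13 has 1; E15 has 2; E14 has 4; E11 has 2; E3 has 2; E7 has 1. The largest is 4, held by E14.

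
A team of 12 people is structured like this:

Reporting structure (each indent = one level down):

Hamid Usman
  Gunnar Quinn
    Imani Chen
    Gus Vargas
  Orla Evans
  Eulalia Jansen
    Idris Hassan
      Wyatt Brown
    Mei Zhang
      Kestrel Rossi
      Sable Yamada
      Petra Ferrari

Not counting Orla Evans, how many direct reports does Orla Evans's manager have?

2

Orla Evans reports to Hamid Usman. Hamid Usman's other direct reports are Gunnar Quinn, Eulalia Jansen — 2 peers.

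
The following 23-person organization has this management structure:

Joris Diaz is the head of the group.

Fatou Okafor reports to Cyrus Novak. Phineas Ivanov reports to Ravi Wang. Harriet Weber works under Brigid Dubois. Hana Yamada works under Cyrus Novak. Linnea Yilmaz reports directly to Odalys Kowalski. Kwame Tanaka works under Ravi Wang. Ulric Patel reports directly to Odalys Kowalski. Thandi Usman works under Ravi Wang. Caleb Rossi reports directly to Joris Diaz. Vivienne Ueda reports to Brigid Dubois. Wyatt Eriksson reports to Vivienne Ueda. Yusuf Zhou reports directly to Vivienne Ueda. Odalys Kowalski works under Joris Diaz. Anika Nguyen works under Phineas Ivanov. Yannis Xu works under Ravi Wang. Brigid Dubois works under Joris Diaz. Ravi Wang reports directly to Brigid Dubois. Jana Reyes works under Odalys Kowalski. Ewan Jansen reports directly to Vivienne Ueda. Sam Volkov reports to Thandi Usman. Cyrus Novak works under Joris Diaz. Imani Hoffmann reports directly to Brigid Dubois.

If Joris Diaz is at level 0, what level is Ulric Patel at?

Chain from Ulric Patel up to Joris Diaz: Ulric Patel → Odalys Kowalski → Joris Diaz. That is 2 steps up, so Ulric Patel is 2 levels below Joris Diaz.

2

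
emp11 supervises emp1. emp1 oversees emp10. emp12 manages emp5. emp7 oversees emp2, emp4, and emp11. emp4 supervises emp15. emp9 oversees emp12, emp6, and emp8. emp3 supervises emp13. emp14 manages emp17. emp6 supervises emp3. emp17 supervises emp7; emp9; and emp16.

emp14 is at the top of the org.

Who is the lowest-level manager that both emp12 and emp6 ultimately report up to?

emp9

emp12's chain of managers is emp9, emp17, emp14. emp6's chain of managers is emp9, emp17, emp14. The first manager that appears in both chains is emp9.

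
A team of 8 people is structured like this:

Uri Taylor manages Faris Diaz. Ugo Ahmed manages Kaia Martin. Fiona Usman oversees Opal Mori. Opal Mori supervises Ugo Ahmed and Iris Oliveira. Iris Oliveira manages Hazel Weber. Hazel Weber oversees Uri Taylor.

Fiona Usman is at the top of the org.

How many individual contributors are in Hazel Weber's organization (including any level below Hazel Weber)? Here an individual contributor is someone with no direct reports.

1

The only person in Hazel Weber's organization with no one reporting to them is Faris Diaz. That is 1.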